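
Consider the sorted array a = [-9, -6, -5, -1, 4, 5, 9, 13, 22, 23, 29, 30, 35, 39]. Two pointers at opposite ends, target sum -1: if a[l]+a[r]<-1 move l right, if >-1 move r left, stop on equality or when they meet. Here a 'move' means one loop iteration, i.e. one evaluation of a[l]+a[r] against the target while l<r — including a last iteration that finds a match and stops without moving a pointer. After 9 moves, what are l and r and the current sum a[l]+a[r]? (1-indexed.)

[1,14] -9+39=30 >-1 → r--
[1,13] -9+35=26 >-1 → r--
[1,12] -9+30=21 >-1 → r--
[1,11] -9+29=20 >-1 → r--
[1,10] -9+23=14 >-1 → r--
[1,9] -9+22=13 >-1 → r--
[1,8] -9+13=4 >-1 → r--
[1,7] -9+9=0 >-1 → r--
[1,6] -9+5=-4 <-1 → l++

l=2, r=6, sum=-1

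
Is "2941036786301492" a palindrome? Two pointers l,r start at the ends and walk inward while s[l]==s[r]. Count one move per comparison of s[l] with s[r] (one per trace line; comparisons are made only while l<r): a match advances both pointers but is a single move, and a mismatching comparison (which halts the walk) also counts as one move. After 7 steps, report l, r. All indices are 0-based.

l=0 r=15: '2'=='2', l++,r--
l=1 r=14: '9'=='9', l++,r--
l=2 r=13: '4'=='4', l++,r--
l=3 r=12: '1'=='1', l++,r--
l=4 r=11: '0'=='0', l++,r--
l=5 r=10: '3'=='3', l++,r--
l=6 r=9: '6'=='6', l++,r--

l=7, r=8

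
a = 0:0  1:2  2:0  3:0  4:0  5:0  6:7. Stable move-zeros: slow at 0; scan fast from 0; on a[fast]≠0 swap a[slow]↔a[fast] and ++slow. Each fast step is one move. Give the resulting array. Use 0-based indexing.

[2, 7, 0, 0, 0, 0, 0]

slow=0 fast=0: a[fast]=0, fast++
slow=0 fast=1: a[fast]=2≠0 swap→a[0]=2, slow++,fast++
slow=1 fast=2: a[fast]=0, fast++
slow=1 fast=3: a[fast]=0, fast++
slow=1 fast=4: a[fast]=0, fast++
slow=1 fast=5: a[fast]=0, fast++
slow=1 fast=6: a[fast]=7≠0 swap→a[1]=7, slow++,fast++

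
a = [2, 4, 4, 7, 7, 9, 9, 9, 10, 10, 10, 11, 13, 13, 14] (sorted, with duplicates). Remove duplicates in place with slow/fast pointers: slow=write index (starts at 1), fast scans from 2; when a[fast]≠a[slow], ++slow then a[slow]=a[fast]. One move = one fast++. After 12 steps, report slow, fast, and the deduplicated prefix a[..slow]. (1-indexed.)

slow=7, fast=14, prefix=[2, 4, 7, 9, 10, 11, 13]

slow=1 fast=2: a[fast]=4≠a[slow]=2 write a[2]=4, slow++,fast++
slow=2 fast=3: a[fast]=4=a[slow] dup, fast++
slow=2 fast=4: a[fast]=7≠a[slow]=4 write a[3]=7, slow++,fast++
slow=3 fast=5: a[fast]=7=a[slow] dup, fast++
slow=3 fast=6: a[fast]=9≠a[slow]=7 write a[4]=9, slow++,fast++
slow=4 fast=7: a[fast]=9=a[slow] dup, fast++
slow=4 fast=8: a[fast]=9=a[slow] dup, fast++
slow=4 fast=9: a[fast]=10≠a[slow]=9 write a[5]=10, slow++,fast++
slow=5 fast=10: a[fast]=10=a[slow] dup, fast++
slow=5 fast=11: a[fast]=10=a[slow] dup, fast++
slow=5 fast=12: a[fast]=11≠a[slow]=10 write a[6]=11, slow++,fast++
slow=6 fast=13: a[fast]=13≠a[slow]=11 write a[7]=13, slow++,fast++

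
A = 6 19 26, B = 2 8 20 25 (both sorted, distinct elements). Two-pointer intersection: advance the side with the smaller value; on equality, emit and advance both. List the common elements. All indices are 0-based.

i=0 j=0: 6>2, j++
i=0 j=1: 6<8, i++
i=1 j=1: 19>8, j++
i=1 j=2: 19<20, i++
i=2 j=2: 26>20, j++
i=2 j=3: 26>25, j++

intersection = []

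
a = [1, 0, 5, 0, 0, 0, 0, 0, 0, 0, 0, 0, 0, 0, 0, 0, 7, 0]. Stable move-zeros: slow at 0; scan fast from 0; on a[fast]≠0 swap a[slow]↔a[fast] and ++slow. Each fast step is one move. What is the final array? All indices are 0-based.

[1, 5, 7, 0, 0, 0, 0, 0, 0, 0, 0, 0, 0, 0, 0, 0, 0, 0]

slow=0 fast=0: a[fast]=1≠0 swap→a[0]=1, slow++,fast++
slow=1 fast=1: a[fast]=0, fast++
slow=1 fast=2: a[fast]=5≠0 swap→a[1]=5, slow++,fast++
slow=2 fast=3: a[fast]=0, fast++
slow=2 fast=4: a[fast]=0, fast++
slow=2 fast=5: a[fast]=0, fast++
slow=2 fast=6: a[fast]=0, fast++
slow=2 fast=7: a[fast]=0, fast++
slow=2 fast=8: a[fast]=0, fast++
slow=2 fast=9: a[fast]=0, fast++
slow=2 fast=10: a[fast]=0, fast++
slow=2 fast=11: a[fast]=0, fast++
slow=2 fast=12: a[fast]=0, fast++
slow=2 fast=13: a[fast]=0, fast++
slow=2 fast=14: a[fast]=0, fast++
slow=2 fast=15: a[fast]=0, fast++
slow=2 fast=16: a[fast]=7≠0 swap→a[2]=7, slow++,fast++
slow=3 fast=17: a[fast]=0, fast++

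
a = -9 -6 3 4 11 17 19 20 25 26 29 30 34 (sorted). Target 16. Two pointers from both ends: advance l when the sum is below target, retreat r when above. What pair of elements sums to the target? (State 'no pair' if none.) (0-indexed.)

(-9, 25)

l=0 r=12: -9+34=25 >16, r--
l=0 r=11: -9+30=21 >16, r--
l=0 r=10: -9+29=20 >16, r--
l=0 r=9: -9+26=17 >16, r--
l=0 r=8: -9+25=16, found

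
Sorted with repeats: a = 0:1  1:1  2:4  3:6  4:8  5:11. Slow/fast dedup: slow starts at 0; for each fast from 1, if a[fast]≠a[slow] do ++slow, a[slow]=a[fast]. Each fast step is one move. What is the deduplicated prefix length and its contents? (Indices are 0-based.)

length 5; prefix = [1, 4, 6, 8, 11]

slow=0 fast=1: a[fast]=1=a[slow] dup, fast++
slow=0 fast=2: a[fast]=4≠a[slow]=1 write a[1]=4, slow++,fast++
slow=1 fast=3: a[fast]=6≠a[slow]=4 write a[2]=6, slow++,fast++
slow=2 fast=4: a[fast]=8≠a[slow]=6 write a[3]=8, slow++,fast++
slow=3 fast=5: a[fast]=11≠a[slow]=8 write a[4]=11, slow++,fast++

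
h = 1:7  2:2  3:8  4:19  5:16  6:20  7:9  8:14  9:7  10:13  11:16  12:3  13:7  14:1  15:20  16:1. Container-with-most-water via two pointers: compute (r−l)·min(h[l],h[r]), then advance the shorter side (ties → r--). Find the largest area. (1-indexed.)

max area = 209

[1,16] min(7,1)*15=15 best=15 * → r--
[1,15] min(7,20)*14=98 best=98 * → l++
[2,15] min(2,20)*13=26 best=98 → l++
[3,15] min(8,20)*12=96 best=98 → l++
[4,15] min(19,20)*11=209 best=209 * → l++
[5,15] min(16,20)*10=160 best=209 → l++
[6,15] min(20,20)*9=180 best=209 → r--
[6,14] min(20,1)*8=8 best=209 → r--
[6,13] min(20,7)*7=49 best=209 → r--
[6,12] min(20,3)*6=18 best=209 → r--
[6,11] min(20,16)*5=80 best=209 → r--
[6,10] min(20,13)*4=52 best=209 → r--
[6,9] min(20,7)*3=21 best=209 → r--
[6,8] min(20,14)*2=28 best=209 → r--
[6,7] min(20,9)*1=9 best=209 → r--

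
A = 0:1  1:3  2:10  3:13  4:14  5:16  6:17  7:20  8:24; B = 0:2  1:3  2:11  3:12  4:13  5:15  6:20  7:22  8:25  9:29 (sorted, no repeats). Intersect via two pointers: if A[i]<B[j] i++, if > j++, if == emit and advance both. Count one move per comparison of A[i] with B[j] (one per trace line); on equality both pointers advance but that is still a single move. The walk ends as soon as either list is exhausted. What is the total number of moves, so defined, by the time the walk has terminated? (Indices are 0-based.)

14 moves

[i=0,j=0] 1<2 → i++
[i=1,j=0] 3>2 → j++
[i=1,j=1] 3==3 emit → i++,j++
[i=2,j=2] 10<11 → i++
[i=3,j=2] 13>11 → j++
[i=3,j=3] 13>12 → j++
[i=3,j=4] 13==13 emit → i++,j++
[i=4,j=5] 14<15 → i++
[i=5,j=5] 16>15 → j++
[i=5,j=6] 16<20 → i++
[i=6,j=6] 17<20 → i++
[i=7,j=6] 20==20 emit → i++,j++
[i=8,j=7] 24>22 → j++
[i=8,j=8] 24<25 → i++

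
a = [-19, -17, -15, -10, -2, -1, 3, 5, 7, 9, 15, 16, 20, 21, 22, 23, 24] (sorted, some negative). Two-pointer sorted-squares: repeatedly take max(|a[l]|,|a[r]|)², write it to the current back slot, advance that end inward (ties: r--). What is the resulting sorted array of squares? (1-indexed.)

[1, 4, 9, 25, 49, 81, 100, 225, 225, 256, 289, 361, 400, 441, 484, 529, 576]

l=1 r=17: |-19|<=|24| out[17]=576, r--
l=1 r=16: |-19|<=|23| out[16]=529, r--
l=1 r=15: |-19|<=|22| out[15]=484, r--
l=1 r=14: |-19|<=|21| out[14]=441, r--
l=1 r=13: |-19|<=|20| out[13]=400, r--
l=1 r=12: |-19|>|16| out[12]=361, l++
l=2 r=12: |-17|>|16| out[11]=289, l++
l=3 r=12: |-15|<=|16| out[10]=256, r--
l=3 r=11: |-15|<=|15| out[9]=225, r--
l=3 r=10: |-15|>|9| out[8]=225, l++
l=4 r=10: |-10|>|9| out[7]=100, l++
l=5 r=10: |-2|<=|9| out[6]=81, r--
l=5 r=9: |-2|<=|7| out[5]=49, r--
l=5 r=8: |-2|<=|5| out[4]=25, r--
l=5 r=7: |-2|<=|3| out[3]=9, r--
l=5 r=6: |-2|>|-1| out[2]=4, l++
l=6 r=6: |-1|<=|-1| out[1]=1, r--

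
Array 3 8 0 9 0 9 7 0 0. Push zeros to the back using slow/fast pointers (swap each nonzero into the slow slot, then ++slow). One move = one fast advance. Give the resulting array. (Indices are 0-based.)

(s=0,f=0) a[fast]=3≠0 swap→a[0]=3 → slow++,fast++
(s=1,f=1) a[fast]=8≠0 swap→a[1]=8 → slow++,fast++
(s=2,f=2) a[fast]=0 → fast++
(s=2,f=3) a[fast]=9≠0 swap→a[2]=9 → slow++,fast++
(s=3,f=4) a[fast]=0 → fast++
(s=3,f=5) a[fast]=9≠0 swap→a[3]=9 → slow++,fast++
(s=4,f=6) a[fast]=7≠0 swap→a[4]=7 → slow++,fast++
(s=5,f=7) a[fast]=0 → fast++
(s=5,f=8) a[fast]=0 → fast++

[3, 8, 9, 9, 7, 0, 0, 0, 0]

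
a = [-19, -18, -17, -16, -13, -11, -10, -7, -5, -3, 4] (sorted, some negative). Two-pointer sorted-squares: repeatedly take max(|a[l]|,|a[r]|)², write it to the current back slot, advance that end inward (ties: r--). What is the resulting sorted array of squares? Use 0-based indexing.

[0,10] |-19|>|4| out[10]=361 → l++
[1,10] |-18|>|4| out[9]=324 → l++
[2,10] |-17|>|4| out[8]=289 → l++
[3,10] |-16|>|4| out[7]=256 → l++
[4,10] |-13|>|4| out[6]=169 → l++
[5,10] |-11|>|4| out[5]=121 → l++
[6,10] |-10|>|4| out[4]=100 → l++
[7,10] |-7|>|4| out[3]=49 → l++
[8,10] |-5|>|4| out[2]=25 → l++
[9,10] |-3|<=|4| out[1]=16 → r--
[9,9] |-3|<=|-3| out[0]=9 → r--

[9, 16, 25, 49, 100, 121, 169, 256, 289, 324, 361]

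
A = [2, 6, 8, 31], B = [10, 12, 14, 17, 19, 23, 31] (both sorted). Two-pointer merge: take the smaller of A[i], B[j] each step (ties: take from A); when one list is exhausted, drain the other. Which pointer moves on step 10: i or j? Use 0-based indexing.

i=0 j=0: A[i]=2<=B[j]=10 take 2, i++
i=1 j=0: A[i]=6<=B[j]=10 take 6, i++
i=2 j=0: A[i]=8<=B[j]=10 take 8, i++
i=3 j=0: A[i]=31>B[j]=10 take 10, j++
i=3 j=1: A[i]=31>B[j]=12 take 12, j++
i=3 j=2: A[i]=31>B[j]=14 take 14, j++
i=3 j=3: A[i]=31>B[j]=17 take 17, j++
i=3 j=4: A[i]=31>B[j]=19 take 19, j++
i=3 j=5: A[i]=31>B[j]=23 take 23, j++
i=3 j=6: A[i]=31<=B[j]=31 take 31, i++

i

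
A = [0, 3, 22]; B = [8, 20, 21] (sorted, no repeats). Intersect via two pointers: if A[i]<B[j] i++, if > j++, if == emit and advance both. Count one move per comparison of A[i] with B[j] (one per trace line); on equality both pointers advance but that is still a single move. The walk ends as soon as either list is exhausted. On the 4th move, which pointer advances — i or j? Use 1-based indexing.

j

[i=1,j=1] 0<8 → i++
[i=2,j=1] 3<8 → i++
[i=3,j=1] 22>8 → j++
[i=3,j=2] 22>20 → j++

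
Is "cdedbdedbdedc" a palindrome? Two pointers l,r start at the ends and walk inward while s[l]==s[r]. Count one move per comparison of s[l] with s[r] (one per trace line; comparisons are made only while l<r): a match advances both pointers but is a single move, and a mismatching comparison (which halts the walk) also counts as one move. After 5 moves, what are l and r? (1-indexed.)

[1,13] 'c'=='c' → l++,r--
[2,12] 'd'=='d' → l++,r--
[3,11] 'e'=='e' → l++,r--
[4,10] 'd'=='d' → l++,r--
[5,9] 'b'=='b' → l++,r--

l=6, r=8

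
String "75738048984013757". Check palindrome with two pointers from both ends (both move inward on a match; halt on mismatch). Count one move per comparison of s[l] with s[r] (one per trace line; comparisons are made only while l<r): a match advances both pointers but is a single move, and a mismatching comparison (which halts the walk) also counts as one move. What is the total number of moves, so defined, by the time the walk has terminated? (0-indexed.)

5 moves

[0,16] '7'=='7' → l++,r--
[1,15] '5'=='5' → l++,r--
[2,14] '7'=='7' → l++,r--
[3,13] '3'=='3' → l++,r--
[4,12] '8'!='1' → stop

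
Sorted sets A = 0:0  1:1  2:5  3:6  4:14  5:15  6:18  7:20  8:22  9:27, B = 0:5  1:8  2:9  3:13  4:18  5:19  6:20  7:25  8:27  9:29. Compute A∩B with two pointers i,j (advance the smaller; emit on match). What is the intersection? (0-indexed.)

intersection = [5, 18, 20, 27]

[i=0,j=0] 0<5 → i++
[i=1,j=0] 1<5 → i++
[i=2,j=0] 5==5 emit → i++,j++
[i=3,j=1] 6<8 → i++
[i=4,j=1] 14>8 → j++
[i=4,j=2] 14>9 → j++
[i=4,j=3] 14>13 → j++
[i=4,j=4] 14<18 → i++
[i=5,j=4] 15<18 → i++
[i=6,j=4] 18==18 emit → i++,j++
[i=7,j=5] 20>19 → j++
[i=7,j=6] 20==20 emit → i++,j++
[i=8,j=7] 22<25 → i++
[i=9,j=7] 27>25 → j++
[i=9,j=8] 27==27 emit → i++,j++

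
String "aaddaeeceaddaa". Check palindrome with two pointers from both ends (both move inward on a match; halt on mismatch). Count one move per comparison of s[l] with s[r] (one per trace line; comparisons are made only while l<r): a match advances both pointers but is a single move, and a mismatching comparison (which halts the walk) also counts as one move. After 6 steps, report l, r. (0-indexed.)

l=0 r=13: 'a'=='a', l++,r--
l=1 r=12: 'a'=='a', l++,r--
l=2 r=11: 'd'=='d', l++,r--
l=3 r=10: 'd'=='d', l++,r--
l=4 r=9: 'a'=='a', l++,r--
l=5 r=8: 'e'=='e', l++,r--

l=6, r=7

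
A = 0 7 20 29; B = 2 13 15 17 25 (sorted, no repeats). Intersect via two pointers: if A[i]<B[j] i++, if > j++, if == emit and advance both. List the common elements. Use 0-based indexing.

i=0 j=0: 0<2, i++
i=1 j=0: 7>2, j++
i=1 j=1: 7<13, i++
i=2 j=1: 20>13, j++
i=2 j=2: 20>15, j++
i=2 j=3: 20>17, j++
i=2 j=4: 20<25, i++
i=3 j=4: 29>25, j++

intersection = []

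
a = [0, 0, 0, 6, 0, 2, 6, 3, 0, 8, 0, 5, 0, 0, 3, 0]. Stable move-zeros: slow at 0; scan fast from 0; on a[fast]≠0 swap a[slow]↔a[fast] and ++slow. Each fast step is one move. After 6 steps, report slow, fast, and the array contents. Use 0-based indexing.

slow=2, fast=6, a=[6, 2, 0, 0, 0, 0, 6, 3, 0, 8, 0, 5, 0, 0, 3, 0]

(s=0,f=0) a[fast]=0 → fast++
(s=0,f=1) a[fast]=0 → fast++
(s=0,f=2) a[fast]=0 → fast++
(s=0,f=3) a[fast]=6≠0 swap→a[0]=6 → slow++,fast++
(s=1,f=4) a[fast]=0 → fast++
(s=1,f=5) a[fast]=2≠0 swap→a[1]=2 → slow++,fast++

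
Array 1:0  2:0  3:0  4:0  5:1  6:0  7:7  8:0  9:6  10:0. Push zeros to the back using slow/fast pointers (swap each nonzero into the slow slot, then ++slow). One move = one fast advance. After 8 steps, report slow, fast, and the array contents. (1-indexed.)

slow=1 fast=1: a[fast]=0, fast++
slow=1 fast=2: a[fast]=0, fast++
slow=1 fast=3: a[fast]=0, fast++
slow=1 fast=4: a[fast]=0, fast++
slow=1 fast=5: a[fast]=1≠0 swap→a[1]=1, slow++,fast++
slow=2 fast=6: a[fast]=0, fast++
slow=2 fast=7: a[fast]=7≠0 swap→a[2]=7, slow++,fast++
slow=3 fast=8: a[fast]=0, fast++

slow=3, fast=9, a=[1, 7, 0, 0, 0, 0, 0, 0, 6, 0]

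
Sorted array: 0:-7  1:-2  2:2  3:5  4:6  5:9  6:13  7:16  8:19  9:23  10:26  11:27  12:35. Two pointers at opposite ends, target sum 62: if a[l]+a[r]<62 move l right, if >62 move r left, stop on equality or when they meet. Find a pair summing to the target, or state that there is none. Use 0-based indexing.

l=0 r=12: -7+35=28 <62, l++
l=1 r=12: -2+35=33 <62, l++
l=2 r=12: 2+35=37 <62, l++
l=3 r=12: 5+35=40 <62, l++
l=4 r=12: 6+35=41 <62, l++
l=5 r=12: 9+35=44 <62, l++
l=6 r=12: 13+35=48 <62, l++
l=7 r=12: 16+35=51 <62, l++
l=8 r=12: 19+35=54 <62, l++
l=9 r=12: 23+35=58 <62, l++
l=10 r=12: 26+35=61 <62, l++
l=11 r=12: 27+35=62, found

(27, 35)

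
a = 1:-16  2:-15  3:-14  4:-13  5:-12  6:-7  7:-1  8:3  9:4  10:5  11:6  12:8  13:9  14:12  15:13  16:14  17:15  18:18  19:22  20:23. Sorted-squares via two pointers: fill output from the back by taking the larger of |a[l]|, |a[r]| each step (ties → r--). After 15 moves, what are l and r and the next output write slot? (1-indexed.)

[1,20] |-16|<=|23| out[20]=529 → r--
[1,19] |-16|<=|22| out[19]=484 → r--
[1,18] |-16|<=|18| out[18]=324 → r--
[1,17] |-16|>|15| out[17]=256 → l++
[2,17] |-15|<=|15| out[16]=225 → r--
[2,16] |-15|>|14| out[15]=225 → l++
[3,16] |-14|<=|14| out[14]=196 → r--
[3,15] |-14|>|13| out[13]=196 → l++
[4,15] |-13|<=|13| out[12]=169 → r--
[4,14] |-13|>|12| out[11]=169 → l++
[5,14] |-12|<=|12| out[10]=144 → r--
[5,13] |-12|>|9| out[9]=144 → l++
[6,13] |-7|<=|9| out[8]=81 → r--
[6,12] |-7|<=|8| out[7]=64 → r--
[6,11] |-7|>|6| out[6]=49 → l++

l=7, r=11, next write slot=5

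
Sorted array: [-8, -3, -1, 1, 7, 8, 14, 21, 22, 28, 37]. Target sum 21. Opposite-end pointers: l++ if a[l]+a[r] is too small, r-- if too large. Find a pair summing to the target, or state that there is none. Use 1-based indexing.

(-1, 22)

[1,11] -8+37=29 >21 → r--
[1,10] -8+28=20 <21 → l++
[2,10] -3+28=25 >21 → r--
[2,9] -3+22=19 <21 → l++
[3,9] -1+22=21 → found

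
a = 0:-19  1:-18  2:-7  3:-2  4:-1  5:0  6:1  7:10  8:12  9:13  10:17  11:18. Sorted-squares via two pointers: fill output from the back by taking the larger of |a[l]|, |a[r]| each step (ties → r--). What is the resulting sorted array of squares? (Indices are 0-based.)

l=0 r=11: |-19|>|18| out[11]=361, l++
l=1 r=11: |-18|<=|18| out[10]=324, r--
l=1 r=10: |-18|>|17| out[9]=324, l++
l=2 r=10: |-7|<=|17| out[8]=289, r--
l=2 r=9: |-7|<=|13| out[7]=169, r--
l=2 r=8: |-7|<=|12| out[6]=144, r--
l=2 r=7: |-7|<=|10| out[5]=100, r--
l=2 r=6: |-7|>|1| out[4]=49, l++
l=3 r=6: |-2|>|1| out[3]=4, l++
l=4 r=6: |-1|<=|1| out[2]=1, r--
l=4 r=5: |-1|>|0| out[1]=1, l++
l=5 r=5: |0|<=|0| out[0]=0, r--

[0, 1, 1, 4, 49, 100, 144, 169, 289, 324, 324, 361]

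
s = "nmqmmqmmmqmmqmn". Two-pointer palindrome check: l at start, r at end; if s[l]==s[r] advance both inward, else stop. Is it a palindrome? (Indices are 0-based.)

palindrome

l=0 r=14: 'n'=='n', l++,r--
l=1 r=13: 'm'=='m', l++,r--
l=2 r=12: 'q'=='q', l++,r--
l=3 r=11: 'm'=='m', l++,r--
l=4 r=10: 'm'=='m', l++,r--
l=5 r=9: 'q'=='q', l++,r--
l=6 r=8: 'm'=='m', l++,r--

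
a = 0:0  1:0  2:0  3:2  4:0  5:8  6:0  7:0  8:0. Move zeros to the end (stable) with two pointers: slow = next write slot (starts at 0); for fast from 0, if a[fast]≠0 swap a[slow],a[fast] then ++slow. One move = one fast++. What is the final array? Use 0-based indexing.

[2, 8, 0, 0, 0, 0, 0, 0, 0]

slow=0 fast=0: a[fast]=0, fast++
slow=0 fast=1: a[fast]=0, fast++
slow=0 fast=2: a[fast]=0, fast++
slow=0 fast=3: a[fast]=2≠0 swap→a[0]=2, slow++,fast++
slow=1 fast=4: a[fast]=0, fast++
slow=1 fast=5: a[fast]=8≠0 swap→a[1]=8, slow++,fast++
slow=2 fast=6: a[fast]=0, fast++
slow=2 fast=7: a[fast]=0, fast++
slow=2 fast=8: a[fast]=0, fast++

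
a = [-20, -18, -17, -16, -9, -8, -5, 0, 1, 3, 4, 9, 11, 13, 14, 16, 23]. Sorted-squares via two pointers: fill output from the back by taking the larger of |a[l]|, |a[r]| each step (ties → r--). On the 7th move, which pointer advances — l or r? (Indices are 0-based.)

l=0 r=16: |-20|<=|23| out[16]=529, r--
l=0 r=15: |-20|>|16| out[15]=400, l++
l=1 r=15: |-18|>|16| out[14]=324, l++
l=2 r=15: |-17|>|16| out[13]=289, l++
l=3 r=15: |-16|<=|16| out[12]=256, r--
l=3 r=14: |-16|>|14| out[11]=256, l++
l=4 r=14: |-9|<=|14| out[10]=196, r--

r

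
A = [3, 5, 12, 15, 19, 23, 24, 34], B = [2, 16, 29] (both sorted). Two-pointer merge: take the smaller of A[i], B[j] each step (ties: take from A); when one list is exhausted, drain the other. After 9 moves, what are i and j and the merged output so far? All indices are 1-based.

i=8, j=3, merged so far=[2, 3, 5, 12, 15, 16, 19, 23, 24]

i=1 j=1: A[i]=3>B[j]=2 take 2, j++
i=1 j=2: A[i]=3<=B[j]=16 take 3, i++
i=2 j=2: A[i]=5<=B[j]=16 take 5, i++
i=3 j=2: A[i]=12<=B[j]=16 take 12, i++
i=4 j=2: A[i]=15<=B[j]=16 take 15, i++
i=5 j=2: A[i]=19>B[j]=16 take 16, j++
i=5 j=3: A[i]=19<=B[j]=29 take 19, i++
i=6 j=3: A[i]=23<=B[j]=29 take 23, i++
i=7 j=3: A[i]=24<=B[j]=29 take 24, i++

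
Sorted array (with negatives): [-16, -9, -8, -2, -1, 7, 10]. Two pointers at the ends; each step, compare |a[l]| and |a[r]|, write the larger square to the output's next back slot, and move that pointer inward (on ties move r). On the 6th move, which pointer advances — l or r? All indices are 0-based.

[0,6] |-16|>|10| out[6]=256 → l++
[1,6] |-9|<=|10| out[5]=100 → r--
[1,5] |-9|>|7| out[4]=81 → l++
[2,5] |-8|>|7| out[3]=64 → l++
[3,5] |-2|<=|7| out[2]=49 → r--
[3,4] |-2|>|-1| out[1]=4 → l++

l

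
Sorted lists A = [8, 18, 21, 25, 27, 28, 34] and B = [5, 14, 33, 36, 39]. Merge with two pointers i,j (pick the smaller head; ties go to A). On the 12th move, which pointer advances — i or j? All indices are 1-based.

i=1 j=1: A[i]=8>B[j]=5 take 5, j++
i=1 j=2: A[i]=8<=B[j]=14 take 8, i++
i=2 j=2: A[i]=18>B[j]=14 take 14, j++
i=2 j=3: A[i]=18<=B[j]=33 take 18, i++
i=3 j=3: A[i]=21<=B[j]=33 take 21, i++
i=4 j=3: A[i]=25<=B[j]=33 take 25, i++
i=5 j=3: A[i]=27<=B[j]=33 take 27, i++
i=6 j=3: A[i]=28<=B[j]=33 take 28, i++
i=7 j=3: A[i]=34>B[j]=33 take 33, j++
i=7 j=4: A[i]=34<=B[j]=36 take 34, i++
i=8 j=4: A done, take B[j]=36, j++
i=8 j=5: A done, take B[j]=39, j++

j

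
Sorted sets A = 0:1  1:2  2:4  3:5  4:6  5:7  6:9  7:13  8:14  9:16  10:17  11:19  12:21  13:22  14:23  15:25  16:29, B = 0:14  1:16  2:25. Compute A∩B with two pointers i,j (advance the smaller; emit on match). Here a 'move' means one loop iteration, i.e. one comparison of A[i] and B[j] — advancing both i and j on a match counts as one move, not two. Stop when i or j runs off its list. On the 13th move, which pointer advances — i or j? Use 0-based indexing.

i=0 j=0: 1<14, i++
i=1 j=0: 2<14, i++
i=2 j=0: 4<14, i++
i=3 j=0: 5<14, i++
i=4 j=0: 6<14, i++
i=5 j=0: 7<14, i++
i=6 j=0: 9<14, i++
i=7 j=0: 13<14, i++
i=8 j=0: 14==14 emit, i++,j++
i=9 j=1: 16==16 emit, i++,j++
i=10 j=2: 17<25, i++
i=11 j=2: 19<25, i++
i=12 j=2: 21<25, i++

i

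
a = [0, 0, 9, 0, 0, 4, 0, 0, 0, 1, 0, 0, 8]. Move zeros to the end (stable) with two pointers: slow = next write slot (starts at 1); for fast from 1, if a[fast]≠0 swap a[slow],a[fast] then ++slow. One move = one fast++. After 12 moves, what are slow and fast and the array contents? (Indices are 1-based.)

slow=4, fast=13, a=[9, 4, 1, 0, 0, 0, 0, 0, 0, 0, 0, 0, 8]

(s=1,f=1) a[fast]=0 → fast++
(s=1,f=2) a[fast]=0 → fast++
(s=1,f=3) a[fast]=9≠0 swap→a[1]=9 → slow++,fast++
(s=2,f=4) a[fast]=0 → fast++
(s=2,f=5) a[fast]=0 → fast++
(s=2,f=6) a[fast]=4≠0 swap→a[2]=4 → slow++,fast++
(s=3,f=7) a[fast]=0 → fast++
(s=3,f=8) a[fast]=0 → fast++
(s=3,f=9) a[fast]=0 → fast++
(s=3,f=10) a[fast]=1≠0 swap→a[3]=1 → slow++,fast++
(s=4,f=11) a[fast]=0 → fast++
(s=4,f=12) a[fast]=0 → fast++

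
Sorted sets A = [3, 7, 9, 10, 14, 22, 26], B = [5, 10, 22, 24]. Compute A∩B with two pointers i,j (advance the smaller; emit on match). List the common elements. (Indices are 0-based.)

intersection = [10, 22]

[i=0,j=0] 3<5 → i++
[i=1,j=0] 7>5 → j++
[i=1,j=1] 7<10 → i++
[i=2,j=1] 9<10 → i++
[i=3,j=1] 10==10 emit → i++,j++
[i=4,j=2] 14<22 → i++
[i=5,j=2] 22==22 emit → i++,j++
[i=6,j=3] 26>24 → j++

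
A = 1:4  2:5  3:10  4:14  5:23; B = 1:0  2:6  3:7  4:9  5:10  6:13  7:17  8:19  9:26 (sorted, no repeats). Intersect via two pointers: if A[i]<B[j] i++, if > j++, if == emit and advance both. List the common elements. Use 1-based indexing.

intersection = [10]

[i=1,j=1] 4>0 → j++
[i=1,j=2] 4<6 → i++
[i=2,j=2] 5<6 → i++
[i=3,j=2] 10>6 → j++
[i=3,j=3] 10>7 → j++
[i=3,j=4] 10>9 → j++
[i=3,j=5] 10==10 emit → i++,j++
[i=4,j=6] 14>13 → j++
[i=4,j=7] 14<17 → i++
[i=5,j=7] 23>17 → j++
[i=5,j=8] 23>19 → j++
[i=5,j=9] 23<26 → i++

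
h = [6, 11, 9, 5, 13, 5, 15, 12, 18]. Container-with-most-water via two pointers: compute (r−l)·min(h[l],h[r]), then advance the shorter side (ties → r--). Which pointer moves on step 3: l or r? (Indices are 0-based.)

l

[0,8] min(6,18)*8=48 best=48 * → l++
[1,8] min(11,18)*7=77 best=77 * → l++
[2,8] min(9,18)*6=54 best=77 → l++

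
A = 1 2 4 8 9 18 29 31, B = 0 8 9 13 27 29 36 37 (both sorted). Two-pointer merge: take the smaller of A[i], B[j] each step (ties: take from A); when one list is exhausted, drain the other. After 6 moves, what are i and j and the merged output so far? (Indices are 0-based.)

i=4, j=2, merged so far=[0, 1, 2, 4, 8, 8]

[i=0,j=0] A[i]=1>B[j]=0 take 0 → j++
[i=0,j=1] A[i]=1<=B[j]=8 take 1 → i++
[i=1,j=1] A[i]=2<=B[j]=8 take 2 → i++
[i=2,j=1] A[i]=4<=B[j]=8 take 4 → i++
[i=3,j=1] A[i]=8<=B[j]=8 take 8 → i++
[i=4,j=1] A[i]=9>B[j]=8 take 8 → j++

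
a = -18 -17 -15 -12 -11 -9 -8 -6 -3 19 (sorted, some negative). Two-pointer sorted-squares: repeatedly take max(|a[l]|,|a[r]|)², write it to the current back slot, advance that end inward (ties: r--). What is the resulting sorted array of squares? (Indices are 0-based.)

[9, 36, 64, 81, 121, 144, 225, 289, 324, 361]

[0,9] |-18|<=|19| out[9]=361 → r--
[0,8] |-18|>|-3| out[8]=324 → l++
[1,8] |-17|>|-3| out[7]=289 → l++
[2,8] |-15|>|-3| out[6]=225 → l++
[3,8] |-12|>|-3| out[5]=144 → l++
[4,8] |-11|>|-3| out[4]=121 → l++
[5,8] |-9|>|-3| out[3]=81 → l++
[6,8] |-8|>|-3| out[2]=64 → l++
[7,8] |-6|>|-3| out[1]=36 → l++
[8,8] |-3|<=|-3| out[0]=9 → r--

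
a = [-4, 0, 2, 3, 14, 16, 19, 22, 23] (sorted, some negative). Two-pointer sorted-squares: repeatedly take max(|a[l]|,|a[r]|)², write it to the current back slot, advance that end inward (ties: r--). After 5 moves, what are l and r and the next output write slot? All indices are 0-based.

l=0, r=3, next write slot=3

[0,8] |-4|<=|23| out[8]=529 → r--
[0,7] |-4|<=|22| out[7]=484 → r--
[0,6] |-4|<=|19| out[6]=361 → r--
[0,5] |-4|<=|16| out[5]=256 → r--
[0,4] |-4|<=|14| out[4]=196 → r--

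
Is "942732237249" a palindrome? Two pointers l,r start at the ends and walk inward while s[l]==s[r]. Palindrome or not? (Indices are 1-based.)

l=1 r=12: '9'=='9', l++,r--
l=2 r=11: '4'=='4', l++,r--
l=3 r=10: '2'=='2', l++,r--
l=4 r=9: '7'=='7', l++,r--
l=5 r=8: '3'=='3', l++,r--
l=6 r=7: '2'=='2', l++,r--

palindrome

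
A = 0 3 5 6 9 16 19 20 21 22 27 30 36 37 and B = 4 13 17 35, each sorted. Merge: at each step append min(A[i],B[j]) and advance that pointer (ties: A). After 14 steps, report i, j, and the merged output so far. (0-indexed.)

[i=0,j=0] A[i]=0<=B[j]=4 take 0 → i++
[i=1,j=0] A[i]=3<=B[j]=4 take 3 → i++
[i=2,j=0] A[i]=5>B[j]=4 take 4 → j++
[i=2,j=1] A[i]=5<=B[j]=13 take 5 → i++
[i=3,j=1] A[i]=6<=B[j]=13 take 6 → i++
[i=4,j=1] A[i]=9<=B[j]=13 take 9 → i++
[i=5,j=1] A[i]=16>B[j]=13 take 13 → j++
[i=5,j=2] A[i]=16<=B[j]=17 take 16 → i++
[i=6,j=2] A[i]=19>B[j]=17 take 17 → j++
[i=6,j=3] A[i]=19<=B[j]=35 take 19 → i++
[i=7,j=3] A[i]=20<=B[j]=35 take 20 → i++
[i=8,j=3] A[i]=21<=B[j]=35 take 21 → i++
[i=9,j=3] A[i]=22<=B[j]=35 take 22 → i++
[i=10,j=3] A[i]=27<=B[j]=35 take 27 → i++

i=11, j=3, merged so far=[0, 3, 4, 5, 6, 9, 13, 16, 17, 19, 20, 21, 22, 27]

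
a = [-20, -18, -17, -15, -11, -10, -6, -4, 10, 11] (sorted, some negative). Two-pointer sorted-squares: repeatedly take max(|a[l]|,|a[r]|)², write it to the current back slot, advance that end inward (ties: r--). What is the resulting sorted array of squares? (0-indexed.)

[0,9] |-20|>|11| out[9]=400 → l++
[1,9] |-18|>|11| out[8]=324 → l++
[2,9] |-17|>|11| out[7]=289 → l++
[3,9] |-15|>|11| out[6]=225 → l++
[4,9] |-11|<=|11| out[5]=121 → r--
[4,8] |-11|>|10| out[4]=121 → l++
[5,8] |-10|<=|10| out[3]=100 → r--
[5,7] |-10|>|-4| out[2]=100 → l++
[6,7] |-6|>|-4| out[1]=36 → l++
[7,7] |-4|<=|-4| out[0]=16 → r--

[16, 36, 100, 100, 121, 121, 225, 289, 324, 400]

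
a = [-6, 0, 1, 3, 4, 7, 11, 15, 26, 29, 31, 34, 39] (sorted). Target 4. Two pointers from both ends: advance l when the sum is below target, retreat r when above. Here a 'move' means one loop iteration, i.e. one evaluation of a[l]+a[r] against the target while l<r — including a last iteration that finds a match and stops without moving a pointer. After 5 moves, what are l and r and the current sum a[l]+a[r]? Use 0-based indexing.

l=0, r=7, sum=9

l=0 r=12: -6+39=33 >4, r--
l=0 r=11: -6+34=28 >4, r--
l=0 r=10: -6+31=25 >4, r--
l=0 r=9: -6+29=23 >4, r--
l=0 r=8: -6+26=20 >4, r--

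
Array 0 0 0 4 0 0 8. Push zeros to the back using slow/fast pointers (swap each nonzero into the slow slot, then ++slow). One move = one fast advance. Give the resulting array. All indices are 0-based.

[4, 8, 0, 0, 0, 0, 0]

slow=0 fast=0: a[fast]=0, fast++
slow=0 fast=1: a[fast]=0, fast++
slow=0 fast=2: a[fast]=0, fast++
slow=0 fast=3: a[fast]=4≠0 swap→a[0]=4, slow++,fast++
slow=1 fast=4: a[fast]=0, fast++
slow=1 fast=5: a[fast]=0, fast++
slow=1 fast=6: a[fast]=8≠0 swap→a[1]=8, slow++,fast++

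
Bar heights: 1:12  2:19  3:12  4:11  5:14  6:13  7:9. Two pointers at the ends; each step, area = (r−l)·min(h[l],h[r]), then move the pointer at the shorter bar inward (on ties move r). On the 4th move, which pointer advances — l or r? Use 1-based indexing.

[1,7] min(12,9)*6=54 best=54 * → r--
[1,6] min(12,13)*5=60 best=60 * → l++
[2,6] min(19,13)*4=52 best=60 → r--
[2,5] min(19,14)*3=42 best=60 → r--

r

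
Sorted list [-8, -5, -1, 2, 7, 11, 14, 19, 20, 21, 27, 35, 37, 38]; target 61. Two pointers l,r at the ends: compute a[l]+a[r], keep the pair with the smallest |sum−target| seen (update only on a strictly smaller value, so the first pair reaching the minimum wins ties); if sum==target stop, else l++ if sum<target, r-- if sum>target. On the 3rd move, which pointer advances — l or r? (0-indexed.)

l

l=0 r=13: -8+38=30 d=31 *, l++
l=1 r=13: -5+38=33 d=28 *, l++
l=2 r=13: -1+38=37 d=24 *, l++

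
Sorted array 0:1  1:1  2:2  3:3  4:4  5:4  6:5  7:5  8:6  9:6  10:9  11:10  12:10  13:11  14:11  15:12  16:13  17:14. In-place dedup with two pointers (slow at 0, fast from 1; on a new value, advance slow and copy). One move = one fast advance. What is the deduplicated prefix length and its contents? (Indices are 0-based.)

length 12; prefix = [1, 2, 3, 4, 5, 6, 9, 10, 11, 12, 13, 14]

slow=0 fast=1: a[fast]=1=a[slow] dup, fast++
slow=0 fast=2: a[fast]=2≠a[slow]=1 write a[1]=2, slow++,fast++
slow=1 fast=3: a[fast]=3≠a[slow]=2 write a[2]=3, slow++,fast++
slow=2 fast=4: a[fast]=4≠a[slow]=3 write a[3]=4, slow++,fast++
slow=3 fast=5: a[fast]=4=a[slow] dup, fast++
slow=3 fast=6: a[fast]=5≠a[slow]=4 write a[4]=5, slow++,fast++
slow=4 fast=7: a[fast]=5=a[slow] dup, fast++
slow=4 fast=8: a[fast]=6≠a[slow]=5 write a[5]=6, slow++,fast++
slow=5 fast=9: a[fast]=6=a[slow] dup, fast++
slow=5 fast=10: a[fast]=9≠a[slow]=6 write a[6]=9, slow++,fast++
slow=6 fast=11: a[fast]=10≠a[slow]=9 write a[7]=10, slow++,fast++
slow=7 fast=12: a[fast]=10=a[slow] dup, fast++
slow=7 fast=13: a[fast]=11≠a[slow]=10 write a[8]=11, slow++,fast++
slow=8 fast=14: a[fast]=11=a[slow] dup, fast++
slow=8 fast=15: a[fast]=12≠a[slow]=11 write a[9]=12, slow++,fast++
slow=9 fast=16: a[fast]=13≠a[slow]=12 write a[10]=13, slow++,fast++
slow=10 fast=17: a[fast]=14≠a[slow]=13 write a[11]=14, slow++,fast++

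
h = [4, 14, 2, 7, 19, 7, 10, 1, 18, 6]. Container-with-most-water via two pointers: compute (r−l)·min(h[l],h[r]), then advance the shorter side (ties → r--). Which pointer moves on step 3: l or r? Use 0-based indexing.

l=0 r=9: min(4,6)*9=36 best=36 *, l++
l=1 r=9: min(14,6)*8=48 best=48 *, r--
l=1 r=8: min(14,18)*7=98 best=98 *, l++

l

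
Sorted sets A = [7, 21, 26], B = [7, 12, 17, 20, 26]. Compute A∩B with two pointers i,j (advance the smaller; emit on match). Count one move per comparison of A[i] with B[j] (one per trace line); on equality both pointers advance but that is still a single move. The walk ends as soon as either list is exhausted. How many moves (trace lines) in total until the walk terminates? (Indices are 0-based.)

6 moves

i=0 j=0: 7==7 emit, i++,j++
i=1 j=1: 21>12, j++
i=1 j=2: 21>17, j++
i=1 j=3: 21>20, j++
i=1 j=4: 21<26, i++
i=2 j=4: 26==26 emit, i++,j++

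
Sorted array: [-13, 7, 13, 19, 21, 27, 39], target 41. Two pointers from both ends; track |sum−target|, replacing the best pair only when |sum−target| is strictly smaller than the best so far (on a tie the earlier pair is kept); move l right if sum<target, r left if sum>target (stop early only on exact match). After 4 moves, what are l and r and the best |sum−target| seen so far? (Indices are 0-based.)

l=3, r=5, best |Δ|=1

[0,6] -13+39=26 d=15 * → l++
[1,6] 7+39=46 d=5 * → r--
[1,5] 7+27=34 d=7 → l++
[2,5] 13+27=40 d=1 * → l++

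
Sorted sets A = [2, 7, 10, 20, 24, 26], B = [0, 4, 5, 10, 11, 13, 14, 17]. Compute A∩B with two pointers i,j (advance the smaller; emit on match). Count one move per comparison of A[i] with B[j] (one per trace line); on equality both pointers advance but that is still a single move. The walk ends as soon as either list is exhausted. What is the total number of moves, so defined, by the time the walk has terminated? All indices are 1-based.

10 moves

[i=1,j=1] 2>0 → j++
[i=1,j=2] 2<4 → i++
[i=2,j=2] 7>4 → j++
[i=2,j=3] 7>5 → j++
[i=2,j=4] 7<10 → i++
[i=3,j=4] 10==10 emit → i++,j++
[i=4,j=5] 20>11 → j++
[i=4,j=6] 20>13 → j++
[i=4,j=7] 20>14 → j++
[i=4,j=8] 20>17 → j++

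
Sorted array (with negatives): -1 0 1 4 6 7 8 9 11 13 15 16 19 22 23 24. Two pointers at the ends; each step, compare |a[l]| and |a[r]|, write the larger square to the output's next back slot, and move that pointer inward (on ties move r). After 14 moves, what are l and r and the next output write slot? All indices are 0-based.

[0,15] |-1|<=|24| out[15]=576 → r--
[0,14] |-1|<=|23| out[14]=529 → r--
[0,13] |-1|<=|22| out[13]=484 → r--
[0,12] |-1|<=|19| out[12]=361 → r--
[0,11] |-1|<=|16| out[11]=256 → r--
[0,10] |-1|<=|15| out[10]=225 → r--
[0,9] |-1|<=|13| out[9]=169 → r--
[0,8] |-1|<=|11| out[8]=121 → r--
[0,7] |-1|<=|9| out[7]=81 → r--
[0,6] |-1|<=|8| out[6]=64 → r--
[0,5] |-1|<=|7| out[5]=49 → r--
[0,4] |-1|<=|6| out[4]=36 → r--
[0,3] |-1|<=|4| out[3]=16 → r--
[0,2] |-1|<=|1| out[2]=1 → r--

l=0, r=1, next write slot=1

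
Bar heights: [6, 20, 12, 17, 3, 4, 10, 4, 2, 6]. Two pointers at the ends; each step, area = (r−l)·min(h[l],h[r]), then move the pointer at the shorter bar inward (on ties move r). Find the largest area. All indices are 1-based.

max area = 54

[1,10] min(6,6)*9=54 best=54 * → r--
[1,9] min(6,2)*8=16 best=54 → r--
[1,8] min(6,4)*7=28 best=54 → r--
[1,7] min(6,10)*6=36 best=54 → l++
[2,7] min(20,10)*5=50 best=54 → r--
[2,6] min(20,4)*4=16 best=54 → r--
[2,5] min(20,3)*3=9 best=54 → r--
[2,4] min(20,17)*2=34 best=54 → r--
[2,3] min(20,12)*1=12 best=54 → r--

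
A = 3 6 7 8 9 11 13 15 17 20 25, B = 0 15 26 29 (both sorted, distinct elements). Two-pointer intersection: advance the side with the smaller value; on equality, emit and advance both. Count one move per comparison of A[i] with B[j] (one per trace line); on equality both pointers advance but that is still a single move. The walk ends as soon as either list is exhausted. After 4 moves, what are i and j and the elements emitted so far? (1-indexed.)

i=4, j=2, emitted=[]

i=1 j=1: 3>0, j++
i=1 j=2: 3<15, i++
i=2 j=2: 6<15, i++
i=3 j=2: 7<15, i++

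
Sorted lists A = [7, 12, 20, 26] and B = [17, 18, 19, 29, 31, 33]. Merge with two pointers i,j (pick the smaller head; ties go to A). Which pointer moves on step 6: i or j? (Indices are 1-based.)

[i=1,j=1] A[i]=7<=B[j]=17 take 7 → i++
[i=2,j=1] A[i]=12<=B[j]=17 take 12 → i++
[i=3,j=1] A[i]=20>B[j]=17 take 17 → j++
[i=3,j=2] A[i]=20>B[j]=18 take 18 → j++
[i=3,j=3] A[i]=20>B[j]=19 take 19 → j++
[i=3,j=4] A[i]=20<=B[j]=29 take 20 → i++

i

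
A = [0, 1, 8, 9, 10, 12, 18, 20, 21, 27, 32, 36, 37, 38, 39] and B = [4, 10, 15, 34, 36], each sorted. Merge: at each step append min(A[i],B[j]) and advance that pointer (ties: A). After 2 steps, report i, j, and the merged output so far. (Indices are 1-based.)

i=3, j=1, merged so far=[0, 1]

i=1 j=1: A[i]=0<=B[j]=4 take 0, i++
i=2 j=1: A[i]=1<=B[j]=4 take 1, i++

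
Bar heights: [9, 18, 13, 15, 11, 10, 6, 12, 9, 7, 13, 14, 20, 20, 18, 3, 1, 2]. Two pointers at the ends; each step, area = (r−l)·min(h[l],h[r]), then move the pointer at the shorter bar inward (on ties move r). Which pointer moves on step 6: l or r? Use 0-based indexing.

l

[0,17] min(9,2)*17=34 best=34 * → r--
[0,16] min(9,1)*16=16 best=34 → r--
[0,15] min(9,3)*15=45 best=45 * → r--
[0,14] min(9,18)*14=126 best=126 * → l++
[1,14] min(18,18)*13=234 best=234 * → r--
[1,13] min(18,20)*12=216 best=234 → l++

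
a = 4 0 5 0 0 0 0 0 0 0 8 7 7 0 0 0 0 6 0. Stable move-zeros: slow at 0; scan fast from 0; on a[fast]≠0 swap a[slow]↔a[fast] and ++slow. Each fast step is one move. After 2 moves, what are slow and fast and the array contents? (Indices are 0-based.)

slow=0 fast=0: a[fast]=4≠0 swap→a[0]=4, slow++,fast++
slow=1 fast=1: a[fast]=0, fast++

slow=1, fast=2, a=[4, 0, 5, 0, 0, 0, 0, 0, 0, 0, 8, 7, 7, 0, 0, 0, 0, 6, 0]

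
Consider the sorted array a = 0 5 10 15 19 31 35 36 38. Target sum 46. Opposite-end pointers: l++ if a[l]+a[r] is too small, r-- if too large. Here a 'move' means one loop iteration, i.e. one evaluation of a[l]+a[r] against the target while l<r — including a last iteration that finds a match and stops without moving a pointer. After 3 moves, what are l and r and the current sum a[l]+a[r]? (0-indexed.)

l=2, r=7, sum=46

[0,8] 0+38=38 <46 → l++
[1,8] 5+38=43 <46 → l++
[2,8] 10+38=48 >46 → r--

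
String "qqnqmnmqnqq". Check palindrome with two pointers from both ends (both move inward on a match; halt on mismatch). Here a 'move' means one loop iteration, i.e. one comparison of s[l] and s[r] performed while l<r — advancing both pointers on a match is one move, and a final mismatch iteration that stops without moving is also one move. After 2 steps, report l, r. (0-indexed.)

l=2, r=8

l=0 r=10: 'q'=='q', l++,r--
l=1 r=9: 'q'=='q', l++,r--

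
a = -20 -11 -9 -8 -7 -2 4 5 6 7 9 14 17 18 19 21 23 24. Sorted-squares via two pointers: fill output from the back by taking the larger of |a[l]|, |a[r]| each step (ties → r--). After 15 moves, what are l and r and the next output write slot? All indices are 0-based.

l=5, r=7, next write slot=2

[0,17] |-20|<=|24| out[17]=576 → r--
[0,16] |-20|<=|23| out[16]=529 → r--
[0,15] |-20|<=|21| out[15]=441 → r--
[0,14] |-20|>|19| out[14]=400 → l++
[1,14] |-11|<=|19| out[13]=361 → r--
[1,13] |-11|<=|18| out[12]=324 → r--
[1,12] |-11|<=|17| out[11]=289 → r--
[1,11] |-11|<=|14| out[10]=196 → r--
[1,10] |-11|>|9| out[9]=121 → l++
[2,10] |-9|<=|9| out[8]=81 → r--
[2,9] |-9|>|7| out[7]=81 → l++
[3,9] |-8|>|7| out[6]=64 → l++
[4,9] |-7|<=|7| out[5]=49 → r--
[4,8] |-7|>|6| out[4]=49 → l++
[5,8] |-2|<=|6| out[3]=36 → r--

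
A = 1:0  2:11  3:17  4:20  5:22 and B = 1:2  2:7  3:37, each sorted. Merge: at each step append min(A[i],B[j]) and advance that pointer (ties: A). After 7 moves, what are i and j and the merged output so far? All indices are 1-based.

[i=1,j=1] A[i]=0<=B[j]=2 take 0 → i++
[i=2,j=1] A[i]=11>B[j]=2 take 2 → j++
[i=2,j=2] A[i]=11>B[j]=7 take 7 → j++
[i=2,j=3] A[i]=11<=B[j]=37 take 11 → i++
[i=3,j=3] A[i]=17<=B[j]=37 take 17 → i++
[i=4,j=3] A[i]=20<=B[j]=37 take 20 → i++
[i=5,j=3] A[i]=22<=B[j]=37 take 22 → i++

i=6, j=3, merged so far=[0, 2, 7, 11, 17, 20, 22]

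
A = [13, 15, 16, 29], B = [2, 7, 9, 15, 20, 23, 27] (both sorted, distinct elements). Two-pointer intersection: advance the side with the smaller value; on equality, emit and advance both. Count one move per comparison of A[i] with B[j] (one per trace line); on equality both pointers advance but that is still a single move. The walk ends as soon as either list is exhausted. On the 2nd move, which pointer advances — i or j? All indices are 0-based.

[i=0,j=0] 13>2 → j++
[i=0,j=1] 13>7 → j++

j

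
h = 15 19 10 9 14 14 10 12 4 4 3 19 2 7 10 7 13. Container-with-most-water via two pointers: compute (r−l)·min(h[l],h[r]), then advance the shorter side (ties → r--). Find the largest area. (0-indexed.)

[0,16] min(15,13)*16=208 best=208 * → r--
[0,15] min(15,7)*15=105 best=208 → r--
[0,14] min(15,10)*14=140 best=208 → r--
[0,13] min(15,7)*13=91 best=208 → r--
[0,12] min(15,2)*12=24 best=208 → r--
[0,11] min(15,19)*11=165 best=208 → l++
[1,11] min(19,19)*10=190 best=208 → r--
[1,10] min(19,3)*9=27 best=208 → r--
[1,9] min(19,4)*8=32 best=208 → r--
[1,8] min(19,4)*7=28 best=208 → r--
[1,7] min(19,12)*6=72 best=208 → r--
[1,6] min(19,10)*5=50 best=208 → r--
[1,5] min(19,14)*4=56 best=208 → r--
[1,4] min(19,14)*3=42 best=208 → r--
[1,3] min(19,9)*2=18 best=208 → r--
[1,2] min(19,10)*1=10 best=208 → r--

max area = 208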